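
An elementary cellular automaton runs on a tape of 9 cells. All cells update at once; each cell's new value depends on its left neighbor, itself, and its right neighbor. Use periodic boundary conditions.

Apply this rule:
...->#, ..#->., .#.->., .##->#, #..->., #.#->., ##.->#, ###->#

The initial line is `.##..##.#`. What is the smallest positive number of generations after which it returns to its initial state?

.##..##..
.##..##.#

2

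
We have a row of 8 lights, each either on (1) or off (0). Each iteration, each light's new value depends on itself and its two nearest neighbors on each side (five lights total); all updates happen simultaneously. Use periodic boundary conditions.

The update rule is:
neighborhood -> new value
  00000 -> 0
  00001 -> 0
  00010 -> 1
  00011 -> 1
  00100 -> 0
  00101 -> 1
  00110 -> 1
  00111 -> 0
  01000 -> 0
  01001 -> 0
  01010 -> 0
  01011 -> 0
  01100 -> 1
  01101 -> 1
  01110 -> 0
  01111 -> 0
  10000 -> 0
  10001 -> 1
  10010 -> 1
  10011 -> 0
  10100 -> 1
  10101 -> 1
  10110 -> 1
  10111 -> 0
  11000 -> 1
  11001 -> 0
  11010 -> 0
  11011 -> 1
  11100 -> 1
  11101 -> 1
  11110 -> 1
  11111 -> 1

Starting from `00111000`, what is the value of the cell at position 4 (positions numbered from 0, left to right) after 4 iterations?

0

iteration 1: 01001100
iteration 2: 10001111
iteration 3: 11110011
iteration 4: 11110000
position 4 holds 0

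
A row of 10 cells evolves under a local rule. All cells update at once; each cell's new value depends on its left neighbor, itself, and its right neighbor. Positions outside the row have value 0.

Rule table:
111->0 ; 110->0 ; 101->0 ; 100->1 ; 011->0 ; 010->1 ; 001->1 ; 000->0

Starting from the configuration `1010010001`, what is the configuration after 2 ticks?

1000000000

1011111011
1000000000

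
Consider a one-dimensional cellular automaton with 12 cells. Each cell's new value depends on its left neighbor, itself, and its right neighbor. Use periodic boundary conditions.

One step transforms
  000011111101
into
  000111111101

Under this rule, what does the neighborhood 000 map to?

At position 1 the neighborhood is 000; the next row has 0 there.

0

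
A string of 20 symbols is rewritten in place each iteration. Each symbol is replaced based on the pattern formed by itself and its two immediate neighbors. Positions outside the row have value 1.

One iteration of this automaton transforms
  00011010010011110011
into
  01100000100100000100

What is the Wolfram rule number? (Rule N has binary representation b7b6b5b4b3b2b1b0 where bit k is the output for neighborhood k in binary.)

position 13: 111 → 0  (bit 7 = 0)
position 4: 110 → 0  (bit 6 = 0)
position 5: 101 → 0  (bit 5 = 0)
position 0: 100 → 0  (bit 4 = 0)
position 3: 011 → 0  (bit 3 = 0)
position 6: 010 → 0  (bit 2 = 0)
position 2: 001 → 1  (bit 1 = 1)
position 1: 000 → 1  (bit 0 = 1)
bits b7..b0 = 00000011 = 3

3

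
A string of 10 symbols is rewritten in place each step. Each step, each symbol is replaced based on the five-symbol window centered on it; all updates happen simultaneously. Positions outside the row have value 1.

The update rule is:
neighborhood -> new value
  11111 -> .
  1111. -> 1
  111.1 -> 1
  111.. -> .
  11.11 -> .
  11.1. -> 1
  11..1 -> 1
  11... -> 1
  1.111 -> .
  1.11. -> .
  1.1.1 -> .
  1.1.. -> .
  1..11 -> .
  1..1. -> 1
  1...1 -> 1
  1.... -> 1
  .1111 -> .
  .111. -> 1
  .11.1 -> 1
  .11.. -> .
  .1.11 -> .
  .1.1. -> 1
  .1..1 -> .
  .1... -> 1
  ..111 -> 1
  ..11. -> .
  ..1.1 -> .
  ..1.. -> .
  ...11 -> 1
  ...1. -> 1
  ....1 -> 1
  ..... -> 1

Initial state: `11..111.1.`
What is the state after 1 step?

1.1.1111..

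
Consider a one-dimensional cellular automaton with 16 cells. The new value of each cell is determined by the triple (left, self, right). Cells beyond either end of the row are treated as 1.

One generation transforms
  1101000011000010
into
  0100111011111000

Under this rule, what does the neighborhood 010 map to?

0

At position 3 the neighborhood is 010; the next row has 0 there.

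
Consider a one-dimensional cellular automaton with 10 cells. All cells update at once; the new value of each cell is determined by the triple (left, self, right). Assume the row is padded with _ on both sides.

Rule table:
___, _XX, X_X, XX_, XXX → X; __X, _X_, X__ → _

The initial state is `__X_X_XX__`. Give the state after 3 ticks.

XXX_XXXXX_

X__X_XXX_X
____XXXXX_
XXX_XXXXX_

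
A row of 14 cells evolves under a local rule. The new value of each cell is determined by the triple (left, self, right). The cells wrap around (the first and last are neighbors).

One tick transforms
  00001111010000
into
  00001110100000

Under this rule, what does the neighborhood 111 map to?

At position 5 the neighborhood is 111; the next row has 1 there.

1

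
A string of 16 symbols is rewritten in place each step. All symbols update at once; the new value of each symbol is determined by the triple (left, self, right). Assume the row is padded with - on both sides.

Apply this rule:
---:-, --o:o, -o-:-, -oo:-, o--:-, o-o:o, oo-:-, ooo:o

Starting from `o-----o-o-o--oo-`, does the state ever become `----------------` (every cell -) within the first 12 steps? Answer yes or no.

no

-----o-o-o--o---
----o-o-o--o----
---o-o-o--o-----
--o-o-o--o------
-o-o-o--o-------
o-o-o--o--------
-o-o--o---------
o-o--o----------
-o--o-----------
o--o------------
--o-------------
-o--------------
step 12 is -o--------------, still not uniform -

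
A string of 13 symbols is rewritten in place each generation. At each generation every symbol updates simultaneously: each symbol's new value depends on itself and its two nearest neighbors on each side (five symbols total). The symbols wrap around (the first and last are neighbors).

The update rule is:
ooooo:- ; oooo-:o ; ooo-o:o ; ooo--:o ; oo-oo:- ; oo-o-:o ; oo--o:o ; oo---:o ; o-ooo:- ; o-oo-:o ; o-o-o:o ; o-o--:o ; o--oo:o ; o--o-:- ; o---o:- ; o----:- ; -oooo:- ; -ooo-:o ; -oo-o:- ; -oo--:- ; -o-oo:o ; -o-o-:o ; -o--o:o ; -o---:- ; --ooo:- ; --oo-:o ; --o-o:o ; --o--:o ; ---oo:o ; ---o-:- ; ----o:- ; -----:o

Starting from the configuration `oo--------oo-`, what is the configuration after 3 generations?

o-o-oooo-oo--
oooo--oo-o-o-
--ooooo-ooooo

--ooooo-ooooo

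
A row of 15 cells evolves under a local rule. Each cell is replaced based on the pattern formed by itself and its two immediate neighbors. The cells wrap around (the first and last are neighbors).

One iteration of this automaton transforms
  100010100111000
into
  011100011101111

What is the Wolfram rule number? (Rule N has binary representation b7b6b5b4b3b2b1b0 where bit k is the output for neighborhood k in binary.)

91

position 10: 111 → 0  (bit 7 = 0)
position 11: 110 → 1  (bit 6 = 1)
position 5: 101 → 0  (bit 5 = 0)
position 1: 100 → 1  (bit 4 = 1)
position 9: 011 → 1  (bit 3 = 1)
position 0: 010 → 0  (bit 2 = 0)
position 3: 001 → 1  (bit 1 = 1)
position 2: 000 → 1  (bit 0 = 1)
bits b7..b0 = 01011011 = 91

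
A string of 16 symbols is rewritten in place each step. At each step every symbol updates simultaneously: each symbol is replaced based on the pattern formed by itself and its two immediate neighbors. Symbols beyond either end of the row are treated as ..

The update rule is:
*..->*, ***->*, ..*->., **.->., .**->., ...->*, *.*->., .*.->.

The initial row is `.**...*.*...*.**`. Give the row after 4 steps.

*...*.....*..*.*

step 1: ...**....**.....
step 2: **...***...*****
step 3: ..**..*.**..***.
step 4: *...*.....*..*.*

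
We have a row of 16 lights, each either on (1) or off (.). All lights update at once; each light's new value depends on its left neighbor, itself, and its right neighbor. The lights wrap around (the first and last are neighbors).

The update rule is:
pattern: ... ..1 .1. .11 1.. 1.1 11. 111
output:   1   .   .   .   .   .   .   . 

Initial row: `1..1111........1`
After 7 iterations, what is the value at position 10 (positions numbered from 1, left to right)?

1

iteration 1: ........111111..
iteration 2: 1111111........1
iteration 3: ........111111..  (repeats iteration 1; period 2)
iteration 7: ........111111..
position 10 holds 1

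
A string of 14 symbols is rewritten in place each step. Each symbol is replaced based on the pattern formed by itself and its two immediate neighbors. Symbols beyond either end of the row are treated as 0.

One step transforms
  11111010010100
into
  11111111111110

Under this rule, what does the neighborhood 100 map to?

1

At position 7 the neighborhood is 100; the next row has 1 there.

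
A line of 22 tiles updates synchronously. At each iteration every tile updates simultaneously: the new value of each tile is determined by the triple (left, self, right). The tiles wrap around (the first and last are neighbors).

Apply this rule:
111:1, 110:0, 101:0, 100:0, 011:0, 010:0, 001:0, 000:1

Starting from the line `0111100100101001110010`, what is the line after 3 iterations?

0011001111111100100111

0011000000000000100000
1000011111111110001111
0011001111111100100111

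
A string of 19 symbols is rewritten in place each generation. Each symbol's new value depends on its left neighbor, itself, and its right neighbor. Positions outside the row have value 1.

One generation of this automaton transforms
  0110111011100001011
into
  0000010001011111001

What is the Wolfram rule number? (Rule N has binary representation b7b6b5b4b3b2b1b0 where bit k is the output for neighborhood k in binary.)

151

position 5: 111 → 1  (bit 7 = 1)
position 2: 110 → 0  (bit 6 = 0)
position 0: 101 → 0  (bit 5 = 0)
position 11: 100 → 1  (bit 4 = 1)
position 1: 011 → 0  (bit 3 = 0)
position 15: 010 → 1  (bit 2 = 1)
position 14: 001 → 1  (bit 1 = 1)
position 12: 000 → 1  (bit 0 = 1)
bits b7..b0 = 10010111 = 151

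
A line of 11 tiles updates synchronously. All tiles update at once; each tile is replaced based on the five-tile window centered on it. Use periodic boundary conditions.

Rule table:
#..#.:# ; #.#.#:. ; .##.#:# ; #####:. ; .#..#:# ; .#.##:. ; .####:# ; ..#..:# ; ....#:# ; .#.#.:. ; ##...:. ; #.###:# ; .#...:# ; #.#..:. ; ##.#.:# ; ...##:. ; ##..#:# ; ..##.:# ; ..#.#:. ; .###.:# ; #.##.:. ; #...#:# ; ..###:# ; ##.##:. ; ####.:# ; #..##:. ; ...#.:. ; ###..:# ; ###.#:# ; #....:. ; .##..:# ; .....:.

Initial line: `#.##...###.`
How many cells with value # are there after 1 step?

...#.#.####
count of #: 6

6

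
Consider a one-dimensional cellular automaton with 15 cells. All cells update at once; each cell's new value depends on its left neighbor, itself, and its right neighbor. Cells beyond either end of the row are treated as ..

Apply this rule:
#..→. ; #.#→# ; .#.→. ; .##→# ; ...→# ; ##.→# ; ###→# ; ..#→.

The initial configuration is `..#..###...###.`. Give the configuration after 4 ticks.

.#############.

tick 1: #....###.#.###.
tick 2: ..##.####.####.
tick 3: #.############.
tick 4: .#############.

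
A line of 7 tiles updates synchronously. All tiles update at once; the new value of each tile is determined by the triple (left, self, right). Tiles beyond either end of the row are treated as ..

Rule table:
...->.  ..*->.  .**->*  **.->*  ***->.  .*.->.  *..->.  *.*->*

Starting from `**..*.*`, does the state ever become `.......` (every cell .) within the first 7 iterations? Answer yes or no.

**...*.
**.....
**.....  (fixed point — unchanged through iteration 7)
iteration 7 is **....., still not uniform .

no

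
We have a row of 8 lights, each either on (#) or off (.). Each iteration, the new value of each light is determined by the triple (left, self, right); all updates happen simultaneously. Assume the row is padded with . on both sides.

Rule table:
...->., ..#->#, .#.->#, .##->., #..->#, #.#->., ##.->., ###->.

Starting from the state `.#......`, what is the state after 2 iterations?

...#....

iteration 1: ###.....
iteration 2: ...#....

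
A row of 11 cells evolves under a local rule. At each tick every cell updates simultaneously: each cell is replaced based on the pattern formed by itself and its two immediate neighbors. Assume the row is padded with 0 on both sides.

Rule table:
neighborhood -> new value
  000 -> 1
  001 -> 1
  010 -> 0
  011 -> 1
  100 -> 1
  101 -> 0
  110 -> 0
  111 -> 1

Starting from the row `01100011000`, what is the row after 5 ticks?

11011110111
10011100110
01111011101
11110011000
11101110111

11101110111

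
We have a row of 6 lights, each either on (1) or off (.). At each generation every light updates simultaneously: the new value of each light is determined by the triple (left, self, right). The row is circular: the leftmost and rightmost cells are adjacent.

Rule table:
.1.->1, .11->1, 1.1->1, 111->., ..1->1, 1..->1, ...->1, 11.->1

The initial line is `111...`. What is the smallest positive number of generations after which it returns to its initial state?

generation 1: 1.1111
generation 2: 111...

2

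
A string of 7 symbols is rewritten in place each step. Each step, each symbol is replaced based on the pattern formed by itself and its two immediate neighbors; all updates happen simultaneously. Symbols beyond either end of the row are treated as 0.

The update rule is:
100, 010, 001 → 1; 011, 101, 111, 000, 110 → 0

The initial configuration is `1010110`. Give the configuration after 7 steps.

1000100

1010001
1011011
1000000
1100000
0010000
0111000
1000100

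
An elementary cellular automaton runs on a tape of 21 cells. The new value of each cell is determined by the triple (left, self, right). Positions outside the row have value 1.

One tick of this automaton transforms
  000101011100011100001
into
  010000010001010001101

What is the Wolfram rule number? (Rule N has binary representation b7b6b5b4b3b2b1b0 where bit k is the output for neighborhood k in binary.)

9

position 8: 111 → 0  (bit 7 = 0)
position 9: 110 → 0  (bit 6 = 0)
position 4: 101 → 0  (bit 5 = 0)
position 0: 100 → 0  (bit 4 = 0)
position 7: 011 → 1  (bit 3 = 1)
position 3: 010 → 0  (bit 2 = 0)
position 2: 001 → 0  (bit 1 = 0)
position 1: 000 → 1  (bit 0 = 1)
bits b7..b0 = 00001001 = 9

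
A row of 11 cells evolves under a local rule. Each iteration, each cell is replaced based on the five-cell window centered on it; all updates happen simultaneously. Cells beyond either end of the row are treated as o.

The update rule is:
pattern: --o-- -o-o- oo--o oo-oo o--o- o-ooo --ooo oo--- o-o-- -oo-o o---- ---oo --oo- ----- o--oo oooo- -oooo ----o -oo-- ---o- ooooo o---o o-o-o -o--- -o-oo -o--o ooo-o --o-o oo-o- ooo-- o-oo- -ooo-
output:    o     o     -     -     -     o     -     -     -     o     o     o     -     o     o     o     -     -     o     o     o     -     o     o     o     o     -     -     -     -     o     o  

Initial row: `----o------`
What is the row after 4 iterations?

-oo-o-o---o

-o-oooooo-o
-ooo-ooo--o
-oo--oo--o-
-oo-o-o---o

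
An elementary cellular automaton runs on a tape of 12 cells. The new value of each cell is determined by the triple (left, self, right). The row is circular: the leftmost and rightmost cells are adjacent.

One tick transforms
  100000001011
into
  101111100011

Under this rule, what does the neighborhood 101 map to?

0

At position 9 the neighborhood is 101; the next row has 0 there.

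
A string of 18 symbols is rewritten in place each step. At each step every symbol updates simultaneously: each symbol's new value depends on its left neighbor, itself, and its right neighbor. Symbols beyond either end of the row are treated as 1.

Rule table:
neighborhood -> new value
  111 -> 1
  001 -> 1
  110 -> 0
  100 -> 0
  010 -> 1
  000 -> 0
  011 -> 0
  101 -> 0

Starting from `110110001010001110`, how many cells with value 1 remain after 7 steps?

step 1: 100000011010010100
step 2: 000000100010110101
step 3: 000001100110000100
step 4: 000010001000001101
step 5: 000110011000010000
step 6: 001000100000110001
step 7: 011001100001000010
count of 1: 6

6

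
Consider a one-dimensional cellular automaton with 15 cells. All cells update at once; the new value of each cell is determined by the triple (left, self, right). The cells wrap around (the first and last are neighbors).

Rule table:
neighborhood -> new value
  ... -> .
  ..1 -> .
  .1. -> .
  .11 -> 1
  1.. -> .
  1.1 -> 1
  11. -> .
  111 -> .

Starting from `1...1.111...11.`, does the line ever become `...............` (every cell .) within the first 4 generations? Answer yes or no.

.....11.....1.1
.....1.......1.
...............
all cells are . at generation 3

yes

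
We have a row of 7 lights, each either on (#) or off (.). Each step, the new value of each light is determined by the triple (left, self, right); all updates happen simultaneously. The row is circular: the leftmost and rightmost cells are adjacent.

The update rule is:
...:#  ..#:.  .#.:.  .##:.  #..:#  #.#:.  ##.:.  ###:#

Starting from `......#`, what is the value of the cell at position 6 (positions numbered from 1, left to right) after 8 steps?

#####..
.###.#.
..#...#
#..##..
.#...#.
..##..#
#...#..
.##..#.
position 6 holds #

#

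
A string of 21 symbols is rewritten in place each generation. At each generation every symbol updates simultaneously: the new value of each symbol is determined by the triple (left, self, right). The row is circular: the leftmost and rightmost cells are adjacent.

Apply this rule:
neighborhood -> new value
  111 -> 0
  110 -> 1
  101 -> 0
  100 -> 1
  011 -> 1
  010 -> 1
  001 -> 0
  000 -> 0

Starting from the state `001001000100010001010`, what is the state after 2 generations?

101101110111011101011

generation 1: 001101100110011001011
generation 2: 101101110111011101011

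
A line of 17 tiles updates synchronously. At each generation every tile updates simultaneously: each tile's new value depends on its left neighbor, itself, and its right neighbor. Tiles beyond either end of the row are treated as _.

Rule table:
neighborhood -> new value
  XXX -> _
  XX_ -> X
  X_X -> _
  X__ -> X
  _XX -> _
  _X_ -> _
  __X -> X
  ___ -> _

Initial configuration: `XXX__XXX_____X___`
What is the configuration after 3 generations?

generation 1: __XXX__XX___X_X__
generation 2: _X__XXX_XX_X___X_
generation 3: X_XX__X__X__X_X_X

X_XX__X__X__X_X_X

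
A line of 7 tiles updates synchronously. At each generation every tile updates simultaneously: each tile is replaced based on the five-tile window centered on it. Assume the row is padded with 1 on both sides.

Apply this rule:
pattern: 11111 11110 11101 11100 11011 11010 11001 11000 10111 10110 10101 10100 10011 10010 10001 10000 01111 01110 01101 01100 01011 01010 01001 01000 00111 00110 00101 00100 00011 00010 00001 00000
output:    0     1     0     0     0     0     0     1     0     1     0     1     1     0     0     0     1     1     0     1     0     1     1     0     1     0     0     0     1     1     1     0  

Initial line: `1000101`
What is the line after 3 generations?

0101011

0101000
0011001
0101011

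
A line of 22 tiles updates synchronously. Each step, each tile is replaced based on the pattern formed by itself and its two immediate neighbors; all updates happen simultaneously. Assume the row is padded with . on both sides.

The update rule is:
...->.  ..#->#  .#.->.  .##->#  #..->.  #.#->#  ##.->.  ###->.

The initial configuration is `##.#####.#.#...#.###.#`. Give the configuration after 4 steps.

#.##....#.#...#.##..#.
.##....#.#...#.##..#..
##....#.#...#.##..#...
#....#.#...#.##..#....

#....#.#...#.##..#....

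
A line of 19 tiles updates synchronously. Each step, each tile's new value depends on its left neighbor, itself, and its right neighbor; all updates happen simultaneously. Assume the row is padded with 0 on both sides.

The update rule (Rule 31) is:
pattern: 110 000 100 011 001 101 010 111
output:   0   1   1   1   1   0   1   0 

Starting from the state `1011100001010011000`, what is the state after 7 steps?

1010000011111111111

1010011111011110111
1011110000010000100
1010001111111111111
1011111000000000000
1010000111111111111
1011111100000000000
1010000011111111111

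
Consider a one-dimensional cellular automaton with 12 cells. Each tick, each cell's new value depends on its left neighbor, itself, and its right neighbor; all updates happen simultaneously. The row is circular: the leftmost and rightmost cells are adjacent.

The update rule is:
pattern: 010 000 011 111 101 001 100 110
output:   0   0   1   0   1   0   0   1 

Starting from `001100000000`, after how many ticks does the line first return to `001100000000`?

001100000000

1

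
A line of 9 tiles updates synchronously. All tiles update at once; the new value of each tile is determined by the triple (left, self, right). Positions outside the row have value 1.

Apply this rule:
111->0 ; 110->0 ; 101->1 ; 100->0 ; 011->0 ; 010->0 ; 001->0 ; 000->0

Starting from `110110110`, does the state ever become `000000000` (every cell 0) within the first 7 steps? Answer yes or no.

001001001
000000000
all cells are 0 at step 2

yes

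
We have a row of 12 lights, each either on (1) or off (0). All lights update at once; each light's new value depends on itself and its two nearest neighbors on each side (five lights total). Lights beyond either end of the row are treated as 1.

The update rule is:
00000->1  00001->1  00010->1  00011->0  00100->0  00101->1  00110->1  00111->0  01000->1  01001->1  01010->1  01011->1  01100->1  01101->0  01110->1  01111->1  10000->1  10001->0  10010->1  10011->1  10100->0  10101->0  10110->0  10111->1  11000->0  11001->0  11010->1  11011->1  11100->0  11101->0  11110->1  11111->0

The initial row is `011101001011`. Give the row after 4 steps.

010111001101

111010111111
010101110000
101011100110
010111001101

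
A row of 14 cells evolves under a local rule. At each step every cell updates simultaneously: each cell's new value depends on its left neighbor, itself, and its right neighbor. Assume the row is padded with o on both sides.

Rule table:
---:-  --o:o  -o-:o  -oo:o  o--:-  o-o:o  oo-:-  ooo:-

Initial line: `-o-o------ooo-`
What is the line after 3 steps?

oooo-----oo--o
--------oo--oo
-------oo--oo-

-------oo--oo-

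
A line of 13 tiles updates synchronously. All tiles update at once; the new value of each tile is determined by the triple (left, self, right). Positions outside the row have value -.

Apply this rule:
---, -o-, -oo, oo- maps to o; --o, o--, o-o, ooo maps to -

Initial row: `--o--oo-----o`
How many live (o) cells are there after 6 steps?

o-o--oo-ooo-o
o-o--oo-o-o-o
o-o--oo-o-o-o  (fixed point — unchanged through step 6)
count of o: 7

7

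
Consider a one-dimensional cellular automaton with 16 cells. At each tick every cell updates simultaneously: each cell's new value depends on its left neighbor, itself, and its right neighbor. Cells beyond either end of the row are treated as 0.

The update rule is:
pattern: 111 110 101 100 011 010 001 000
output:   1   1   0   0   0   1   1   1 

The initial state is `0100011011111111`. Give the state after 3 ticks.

1101101001111111
0100101010111111
1101101010011111

1101101010011111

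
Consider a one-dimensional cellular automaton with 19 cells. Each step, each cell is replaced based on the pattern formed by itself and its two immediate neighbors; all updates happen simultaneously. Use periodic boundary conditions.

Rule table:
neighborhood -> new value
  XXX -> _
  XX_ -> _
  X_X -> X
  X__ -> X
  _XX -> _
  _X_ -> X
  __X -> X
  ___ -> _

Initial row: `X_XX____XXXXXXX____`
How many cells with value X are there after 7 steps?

9

XX__X__X_______X__X
__XXXXXXX_____XXXX_
_X_______X___X____X
XXX_____XXX_XXX__XX
___X___X___X___XX__
__XXX_XXX_XXX_X__X_
_X___X___X___XXXXXX
count of X: 9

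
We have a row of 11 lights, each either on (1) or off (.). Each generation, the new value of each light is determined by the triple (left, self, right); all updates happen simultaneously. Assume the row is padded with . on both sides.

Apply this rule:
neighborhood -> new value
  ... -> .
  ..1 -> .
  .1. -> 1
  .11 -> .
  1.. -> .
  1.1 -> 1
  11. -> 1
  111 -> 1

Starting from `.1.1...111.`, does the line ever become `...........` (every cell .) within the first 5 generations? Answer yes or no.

generation 1: .111....11.
generation 2: ..11.....1.
generation 3: ...1.....1.
generation 4: ...1.....1.  (fixed point — unchanged through generation 5)
generation 5 is ...1.....1., still not uniform .

no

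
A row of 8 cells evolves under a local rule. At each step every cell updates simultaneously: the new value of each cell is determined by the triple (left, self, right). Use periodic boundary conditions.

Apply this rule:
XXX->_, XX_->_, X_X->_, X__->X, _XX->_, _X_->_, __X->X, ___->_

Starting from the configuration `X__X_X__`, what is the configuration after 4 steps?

_X_X_X_X

_XX___XX
___X_X__
__X___X_
_X_X_X_X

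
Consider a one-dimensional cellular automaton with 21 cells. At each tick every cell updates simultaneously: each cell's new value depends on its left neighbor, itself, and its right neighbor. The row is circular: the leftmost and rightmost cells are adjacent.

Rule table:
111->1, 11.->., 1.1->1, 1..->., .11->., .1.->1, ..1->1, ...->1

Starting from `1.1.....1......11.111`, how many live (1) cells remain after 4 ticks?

13

.11.11111.11111..1.11
1..1.111.1.111..111..
1.111.1.111.1..1.1..1
.1.1.111.1.11.1111.1.
count of 1: 13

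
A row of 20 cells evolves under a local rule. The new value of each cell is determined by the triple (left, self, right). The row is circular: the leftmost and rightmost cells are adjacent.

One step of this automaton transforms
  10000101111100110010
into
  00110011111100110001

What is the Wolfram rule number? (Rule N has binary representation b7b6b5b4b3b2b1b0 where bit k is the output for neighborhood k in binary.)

233

position 8: 111 → 1  (bit 7 = 1)
position 11: 110 → 1  (bit 6 = 1)
position 6: 101 → 1  (bit 5 = 1)
position 1: 100 → 0  (bit 4 = 0)
position 7: 011 → 1  (bit 3 = 1)
position 0: 010 → 0  (bit 2 = 0)
position 4: 001 → 0  (bit 1 = 0)
position 2: 000 → 1  (bit 0 = 1)
bits b7..b0 = 11101001 = 233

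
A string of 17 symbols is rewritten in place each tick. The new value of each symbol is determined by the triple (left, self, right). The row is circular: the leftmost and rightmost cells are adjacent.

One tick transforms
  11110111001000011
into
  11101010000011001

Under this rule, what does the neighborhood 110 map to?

At position 3 the neighborhood is 110; the next row has 0 there.

0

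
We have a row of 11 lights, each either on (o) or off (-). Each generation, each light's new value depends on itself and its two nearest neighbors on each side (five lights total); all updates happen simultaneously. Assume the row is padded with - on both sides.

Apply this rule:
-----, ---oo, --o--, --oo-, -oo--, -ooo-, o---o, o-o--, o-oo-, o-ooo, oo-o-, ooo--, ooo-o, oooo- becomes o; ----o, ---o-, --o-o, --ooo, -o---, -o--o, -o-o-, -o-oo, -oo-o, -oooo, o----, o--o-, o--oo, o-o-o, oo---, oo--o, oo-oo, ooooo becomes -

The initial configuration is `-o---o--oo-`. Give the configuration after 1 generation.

-o-o-o--oo-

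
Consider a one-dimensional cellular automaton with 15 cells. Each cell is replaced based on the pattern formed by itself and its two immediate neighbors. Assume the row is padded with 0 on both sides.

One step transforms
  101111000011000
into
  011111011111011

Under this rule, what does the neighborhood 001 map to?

1

At position 9 the neighborhood is 001; the next row has 1 there.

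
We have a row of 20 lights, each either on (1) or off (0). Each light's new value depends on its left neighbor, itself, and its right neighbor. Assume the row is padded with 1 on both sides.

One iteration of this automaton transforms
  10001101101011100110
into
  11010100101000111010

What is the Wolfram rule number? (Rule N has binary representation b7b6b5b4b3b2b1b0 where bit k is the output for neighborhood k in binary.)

86

position 13: 111 → 0  (bit 7 = 0)
position 0: 110 → 1  (bit 6 = 1)
position 6: 101 → 0  (bit 5 = 0)
position 1: 100 → 1  (bit 4 = 1)
position 4: 011 → 0  (bit 3 = 0)
position 10: 010 → 1  (bit 2 = 1)
position 3: 001 → 1  (bit 1 = 1)
position 2: 000 → 0  (bit 0 = 0)
bits b7..b0 = 01010110 = 86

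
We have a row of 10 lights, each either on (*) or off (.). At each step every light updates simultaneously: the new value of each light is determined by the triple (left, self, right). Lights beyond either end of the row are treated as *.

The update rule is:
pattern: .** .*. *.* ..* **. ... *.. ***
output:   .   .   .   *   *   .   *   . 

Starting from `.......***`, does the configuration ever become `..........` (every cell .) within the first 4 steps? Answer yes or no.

no

*.....*...
**...*.*.*
.**.*.....
..*..*...*
step 4 is ..*..*...*, still not uniform .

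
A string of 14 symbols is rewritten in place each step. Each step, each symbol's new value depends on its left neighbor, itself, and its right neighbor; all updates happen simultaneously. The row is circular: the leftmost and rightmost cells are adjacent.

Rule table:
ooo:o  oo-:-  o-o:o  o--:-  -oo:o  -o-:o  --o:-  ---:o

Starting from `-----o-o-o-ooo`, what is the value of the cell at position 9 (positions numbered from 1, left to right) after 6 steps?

-ooo-oooooooo-
-oo-oooooooo--
-o-oooooooo--o
oooooooooo---o
ooooooooo--o-o
oooooooo---ooo
position 9 holds -

-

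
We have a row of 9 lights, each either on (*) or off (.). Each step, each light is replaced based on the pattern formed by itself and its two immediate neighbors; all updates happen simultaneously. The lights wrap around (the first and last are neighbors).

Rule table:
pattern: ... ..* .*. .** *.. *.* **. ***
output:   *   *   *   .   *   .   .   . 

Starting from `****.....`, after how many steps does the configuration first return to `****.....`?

....*****
****.....

2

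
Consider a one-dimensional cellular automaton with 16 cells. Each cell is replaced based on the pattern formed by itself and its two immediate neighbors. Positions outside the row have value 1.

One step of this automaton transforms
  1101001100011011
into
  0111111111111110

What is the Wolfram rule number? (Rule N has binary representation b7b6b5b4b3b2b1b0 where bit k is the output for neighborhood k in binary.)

position 0: 111 → 0  (bit 7 = 0)
position 1: 110 → 1  (bit 6 = 1)
position 2: 101 → 1  (bit 5 = 1)
position 4: 100 → 1  (bit 4 = 1)
position 6: 011 → 1  (bit 3 = 1)
position 3: 010 → 1  (bit 2 = 1)
position 5: 001 → 1  (bit 1 = 1)
position 9: 000 → 1  (bit 0 = 1)
bits b7..b0 = 01111111 = 127

127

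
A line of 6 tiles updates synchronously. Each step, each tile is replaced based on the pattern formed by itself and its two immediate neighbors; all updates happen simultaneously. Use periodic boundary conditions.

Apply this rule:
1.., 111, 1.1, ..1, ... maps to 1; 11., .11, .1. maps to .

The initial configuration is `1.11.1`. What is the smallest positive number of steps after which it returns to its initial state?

step 1: .1..1.
step 2: 1.11.1

2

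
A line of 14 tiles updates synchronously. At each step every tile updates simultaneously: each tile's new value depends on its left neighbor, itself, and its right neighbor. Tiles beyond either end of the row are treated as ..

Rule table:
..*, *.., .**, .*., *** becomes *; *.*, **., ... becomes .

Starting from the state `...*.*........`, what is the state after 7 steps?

**.***.***.**.

step 1: ..**.**.......
step 2: .**..*.*......
step 3: **.***.**.....
step 4: *..**..*.*....
step 5: ****.***.**...
step 6: ***..**..*.*..
step 7: **.***.***.**.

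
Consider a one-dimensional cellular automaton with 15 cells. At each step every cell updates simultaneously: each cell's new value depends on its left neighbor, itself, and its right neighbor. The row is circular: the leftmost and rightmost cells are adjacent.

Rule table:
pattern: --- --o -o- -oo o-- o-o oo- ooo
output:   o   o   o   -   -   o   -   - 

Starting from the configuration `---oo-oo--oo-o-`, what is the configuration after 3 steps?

ooo--o---o--oo-
----oo-ooo-o--o
-ooo--o---oo-oo

-ooo--o---oo-oo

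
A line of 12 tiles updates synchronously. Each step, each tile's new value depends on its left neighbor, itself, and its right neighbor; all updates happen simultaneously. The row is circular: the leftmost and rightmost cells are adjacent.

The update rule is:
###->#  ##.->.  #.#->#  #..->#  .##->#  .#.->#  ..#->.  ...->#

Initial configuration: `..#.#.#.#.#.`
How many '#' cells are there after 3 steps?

#.##########
.###########
###########.
count of #: 11

11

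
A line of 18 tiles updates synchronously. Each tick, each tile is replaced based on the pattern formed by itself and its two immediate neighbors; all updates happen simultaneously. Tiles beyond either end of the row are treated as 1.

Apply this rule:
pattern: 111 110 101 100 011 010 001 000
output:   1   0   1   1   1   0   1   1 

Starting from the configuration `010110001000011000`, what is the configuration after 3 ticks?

110111011111011111

101101110111110111
011011101111101111
110111011111011111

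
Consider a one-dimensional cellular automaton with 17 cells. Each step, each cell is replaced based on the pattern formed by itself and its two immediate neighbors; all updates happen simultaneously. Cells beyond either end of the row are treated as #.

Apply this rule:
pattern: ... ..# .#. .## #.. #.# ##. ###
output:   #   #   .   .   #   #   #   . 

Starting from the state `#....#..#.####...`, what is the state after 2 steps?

step 1: #####.##.#...####
step 2: ....##.##.###....

....##.##.###....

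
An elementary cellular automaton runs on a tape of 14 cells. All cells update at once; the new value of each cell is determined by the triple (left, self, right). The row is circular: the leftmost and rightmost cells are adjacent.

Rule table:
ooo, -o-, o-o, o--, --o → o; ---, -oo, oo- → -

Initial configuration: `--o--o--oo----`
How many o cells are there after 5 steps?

-ooooooo--o---
o-ooooo-oooo--
oo-ooo-o-oo-oo
o-o-o-ooo--o-o
-ooooo-o-oooo-
count of o: 10

10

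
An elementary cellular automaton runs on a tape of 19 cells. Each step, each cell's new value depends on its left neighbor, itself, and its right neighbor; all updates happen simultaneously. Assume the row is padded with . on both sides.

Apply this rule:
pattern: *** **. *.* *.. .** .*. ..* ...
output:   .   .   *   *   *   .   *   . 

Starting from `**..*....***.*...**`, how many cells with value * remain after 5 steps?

step 1: *.**.*..**..*.*.**.
step 2: .**.*.***.**.*.**.*
step 3: **.*.**..**.*.**.*.
step 4: *.*.**.***.*.**.*.*
step 5: .*.**.**..*.**.*.*.
count of *: 10

10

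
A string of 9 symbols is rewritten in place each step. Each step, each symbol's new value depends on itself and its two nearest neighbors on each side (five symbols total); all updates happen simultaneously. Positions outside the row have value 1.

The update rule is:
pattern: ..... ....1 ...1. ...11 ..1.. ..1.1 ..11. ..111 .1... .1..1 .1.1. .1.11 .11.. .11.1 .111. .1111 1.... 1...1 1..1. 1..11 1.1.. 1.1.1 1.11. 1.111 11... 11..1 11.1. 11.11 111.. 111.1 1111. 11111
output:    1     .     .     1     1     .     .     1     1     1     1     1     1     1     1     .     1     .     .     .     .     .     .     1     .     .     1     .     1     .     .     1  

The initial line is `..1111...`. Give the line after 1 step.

..1..1..1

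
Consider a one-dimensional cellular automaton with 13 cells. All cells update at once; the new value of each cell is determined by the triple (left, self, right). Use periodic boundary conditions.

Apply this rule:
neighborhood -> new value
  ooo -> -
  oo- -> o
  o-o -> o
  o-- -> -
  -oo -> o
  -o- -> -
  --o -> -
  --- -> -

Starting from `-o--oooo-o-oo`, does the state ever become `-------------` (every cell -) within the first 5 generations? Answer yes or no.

o---o--oo-ooo
o------oooo--
-------o--o--
-------------
all cells are - at generation 4

yes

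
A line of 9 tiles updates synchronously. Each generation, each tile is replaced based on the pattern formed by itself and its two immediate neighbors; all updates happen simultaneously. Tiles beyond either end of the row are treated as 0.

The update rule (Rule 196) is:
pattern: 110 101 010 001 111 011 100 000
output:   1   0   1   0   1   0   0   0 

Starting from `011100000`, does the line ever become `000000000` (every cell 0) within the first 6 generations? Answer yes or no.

generation 1: 001100000
generation 2: 000100000
generation 3: 000100000  (fixed point — unchanged through generation 6)
generation 6 is 000100000, still not uniform 0

no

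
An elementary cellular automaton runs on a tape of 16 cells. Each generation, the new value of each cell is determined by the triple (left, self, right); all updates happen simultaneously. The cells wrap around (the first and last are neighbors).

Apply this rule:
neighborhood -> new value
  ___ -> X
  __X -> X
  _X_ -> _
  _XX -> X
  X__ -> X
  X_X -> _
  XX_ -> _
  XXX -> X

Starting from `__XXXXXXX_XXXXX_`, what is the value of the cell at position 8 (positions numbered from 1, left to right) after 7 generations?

XXXXXXXX__XXXX_X
XXXXXXX_XXXXX__X
XXXXXX__XXXX_XXX
XXXXX_XXXXX__XXX
XXXX__XXXX_XXXXX
XXX_XXXXX__XXXXX
XX__XXXX_XXXXXXX
position 8 holds X

X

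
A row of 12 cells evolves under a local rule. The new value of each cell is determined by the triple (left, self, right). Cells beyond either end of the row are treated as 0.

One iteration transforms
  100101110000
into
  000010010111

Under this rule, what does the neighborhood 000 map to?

1

At position 9 the neighborhood is 000; the next row has 1 there.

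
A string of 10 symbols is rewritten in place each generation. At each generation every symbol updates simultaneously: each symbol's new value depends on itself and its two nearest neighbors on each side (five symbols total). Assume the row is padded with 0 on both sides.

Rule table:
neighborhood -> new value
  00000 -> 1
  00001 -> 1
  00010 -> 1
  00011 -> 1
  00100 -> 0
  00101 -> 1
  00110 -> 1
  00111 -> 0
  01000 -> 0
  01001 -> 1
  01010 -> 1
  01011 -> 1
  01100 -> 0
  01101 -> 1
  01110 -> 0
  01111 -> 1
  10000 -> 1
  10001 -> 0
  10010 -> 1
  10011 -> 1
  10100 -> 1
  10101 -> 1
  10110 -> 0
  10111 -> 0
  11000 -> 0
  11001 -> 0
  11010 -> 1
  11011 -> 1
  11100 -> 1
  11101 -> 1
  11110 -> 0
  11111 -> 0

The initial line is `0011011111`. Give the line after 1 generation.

1111101001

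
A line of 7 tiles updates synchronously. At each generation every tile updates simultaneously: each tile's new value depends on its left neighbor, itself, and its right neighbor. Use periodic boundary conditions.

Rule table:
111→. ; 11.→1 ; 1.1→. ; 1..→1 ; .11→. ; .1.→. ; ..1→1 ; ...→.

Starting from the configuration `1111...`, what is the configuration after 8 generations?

...11.1
1.1.1..
.....11
1...1.1
11.1...
.1..1.1
..11...
.1.11..

.1.11..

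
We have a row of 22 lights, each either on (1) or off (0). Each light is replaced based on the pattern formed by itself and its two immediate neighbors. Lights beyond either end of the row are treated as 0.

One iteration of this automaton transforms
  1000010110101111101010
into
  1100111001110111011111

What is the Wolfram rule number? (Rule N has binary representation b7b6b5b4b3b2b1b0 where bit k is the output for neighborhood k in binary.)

position 13: 111 → 1  (bit 7 = 1)
position 8: 110 → 0  (bit 6 = 0)
position 6: 101 → 1  (bit 5 = 1)
position 1: 100 → 1  (bit 4 = 1)
position 7: 011 → 0  (bit 3 = 0)
position 0: 010 → 1  (bit 2 = 1)
position 4: 001 → 1  (bit 1 = 1)
position 2: 000 → 0  (bit 0 = 0)
bits b7..b0 = 10110110 = 182

182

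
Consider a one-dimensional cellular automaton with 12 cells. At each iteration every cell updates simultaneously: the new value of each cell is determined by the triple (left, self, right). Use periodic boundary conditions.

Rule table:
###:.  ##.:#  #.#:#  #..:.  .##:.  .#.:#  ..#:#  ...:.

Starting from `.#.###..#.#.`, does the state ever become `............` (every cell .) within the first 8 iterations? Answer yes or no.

no

iteration 1: ###..#.####.
iteration 2: ..#.###...##
iteration 3: .###..#..#.#
iteration 4: #..#.##.####
iteration 5: #.###.##....
iteration 6: ##..##.#...#
iteration 7: .#.#.###..#.
iteration 8: #####..#.##.
iteration 8 is #####..#.##., still not uniform .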